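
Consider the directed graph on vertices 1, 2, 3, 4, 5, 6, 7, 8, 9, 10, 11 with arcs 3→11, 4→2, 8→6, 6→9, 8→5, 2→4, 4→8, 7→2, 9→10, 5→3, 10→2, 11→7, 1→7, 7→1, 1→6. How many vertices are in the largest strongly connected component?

11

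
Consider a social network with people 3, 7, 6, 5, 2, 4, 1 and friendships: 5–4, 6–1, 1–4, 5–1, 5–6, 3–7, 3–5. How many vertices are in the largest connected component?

2 is isolated — a component by itself.
Starting from 1 we can reach 1, 3, 4, 5, 6, 7. That is one component of size 6.
The largest has 6 vertices.

6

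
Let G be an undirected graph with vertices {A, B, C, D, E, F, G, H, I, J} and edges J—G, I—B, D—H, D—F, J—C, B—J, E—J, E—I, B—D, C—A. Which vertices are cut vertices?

Removing B increases the component count from 1 to 2, so B is a cut vertex.
Removing C increases the component count from 1 to 2, so C is a cut vertex.
Removing D increases the component count from 1 to 3, so D is a cut vertex.
Likewise J is a cut vertex.
By contrast removing A leaves 1 component; it is not a cut vertex. No other vertex is a cut vertex either.

B, C, D, J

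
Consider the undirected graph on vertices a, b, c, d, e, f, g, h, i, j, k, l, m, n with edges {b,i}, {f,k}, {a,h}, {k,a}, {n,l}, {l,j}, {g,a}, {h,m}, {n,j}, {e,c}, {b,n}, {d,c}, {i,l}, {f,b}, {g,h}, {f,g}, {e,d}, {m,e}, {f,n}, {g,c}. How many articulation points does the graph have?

Removing f increases the component count from 1 to 2, so f is a cut vertex.
By contrast removing e leaves 1 component; it is not a cut vertex. No other vertex is a cut vertex either.

1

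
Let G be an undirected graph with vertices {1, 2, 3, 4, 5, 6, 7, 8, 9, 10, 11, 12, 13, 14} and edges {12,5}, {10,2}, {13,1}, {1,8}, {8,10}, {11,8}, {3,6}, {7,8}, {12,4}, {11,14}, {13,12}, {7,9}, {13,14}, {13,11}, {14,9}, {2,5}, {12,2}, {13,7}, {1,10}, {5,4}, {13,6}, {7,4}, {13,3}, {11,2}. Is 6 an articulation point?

No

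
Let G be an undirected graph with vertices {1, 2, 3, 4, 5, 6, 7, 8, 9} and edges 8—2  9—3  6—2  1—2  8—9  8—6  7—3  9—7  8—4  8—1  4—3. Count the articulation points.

Removing 8 increases the component count from 2 to 3, so 8 is a cut vertex.
By contrast removing 6 leaves 2 components; it is not a cut vertex. No other vertex is a cut vertex either.

1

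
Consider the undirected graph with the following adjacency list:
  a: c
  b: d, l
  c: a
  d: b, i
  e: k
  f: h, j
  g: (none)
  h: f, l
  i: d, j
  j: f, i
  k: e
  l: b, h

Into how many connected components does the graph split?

4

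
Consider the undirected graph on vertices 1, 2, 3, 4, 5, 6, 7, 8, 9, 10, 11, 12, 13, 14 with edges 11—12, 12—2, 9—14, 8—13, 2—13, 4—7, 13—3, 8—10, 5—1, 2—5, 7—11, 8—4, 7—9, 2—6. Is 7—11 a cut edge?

No

After removing 7—11, the path 7-4-8-13-2-12-11 still connects them, so the edge is not a bridge.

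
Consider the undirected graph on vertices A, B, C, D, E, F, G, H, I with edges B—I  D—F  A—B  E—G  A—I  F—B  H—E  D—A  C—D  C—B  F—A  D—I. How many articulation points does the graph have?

1

Removing E increases the component count from 2 to 3, so E is a cut vertex.
By contrast removing H leaves 2 components; it is not a cut vertex. No other vertex is a cut vertex either.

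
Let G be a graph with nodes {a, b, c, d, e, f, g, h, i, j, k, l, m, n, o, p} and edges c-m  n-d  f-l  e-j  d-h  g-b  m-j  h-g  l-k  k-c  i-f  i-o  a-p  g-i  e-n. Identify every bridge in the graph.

a-p, b-g, i-o

The edges on the cycle e-n-d-h-g-i-f-l-k-c-m-j-e are not bridges since each lies on that cycle.
But removing a-p disconnects a from p; removing g-b disconnects g from b; removing o-i disconnects o from i — these are bridges.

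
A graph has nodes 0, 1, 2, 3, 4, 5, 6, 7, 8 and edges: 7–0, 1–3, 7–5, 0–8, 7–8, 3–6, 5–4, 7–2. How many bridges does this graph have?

5

The edges on the cycle 7-0-8-7 are not bridges since each lies on that cycle.
But removing 7–5 disconnects 7 from 5; removing 1–3 disconnects 1 from 3; removing 7–2 disconnects 7 from 2; removing 6–3 disconnects 6 from 3 — these are bridges.
In total 5 edges are bridges.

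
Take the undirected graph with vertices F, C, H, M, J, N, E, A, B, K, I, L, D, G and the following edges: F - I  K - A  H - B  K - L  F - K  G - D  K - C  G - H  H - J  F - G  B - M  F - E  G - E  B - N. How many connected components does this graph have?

Starting from A we can reach A, B, C, D, E, F, G, H, I, J, K, L, M, N. That is one component of size 14.
Total: 1 component.

1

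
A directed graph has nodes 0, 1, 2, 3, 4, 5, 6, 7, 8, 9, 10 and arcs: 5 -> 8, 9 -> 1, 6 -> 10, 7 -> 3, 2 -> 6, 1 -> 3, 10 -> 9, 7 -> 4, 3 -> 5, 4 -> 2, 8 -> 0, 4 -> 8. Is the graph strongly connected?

No

There is no directed path from 10 to 6, so the graph is not strongly connected.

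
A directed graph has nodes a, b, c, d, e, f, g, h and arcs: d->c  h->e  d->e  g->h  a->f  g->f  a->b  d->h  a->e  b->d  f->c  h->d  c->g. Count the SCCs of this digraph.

{c, d, f, g, h} are all mutually reachable — one SCC of size 5.
{b} is an SCC by itself.
{e} is an SCC by itself.
{a} is an SCC by itself.
That gives 4 strongly connected components.

4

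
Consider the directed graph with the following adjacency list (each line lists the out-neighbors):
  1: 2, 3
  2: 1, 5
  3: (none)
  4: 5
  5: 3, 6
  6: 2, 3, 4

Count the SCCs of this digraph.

{1, 2, 4, 5, 6} are all mutually reachable — one SCC of size 5.
{3} is an SCC by itself.
That gives 2 strongly connected components.

2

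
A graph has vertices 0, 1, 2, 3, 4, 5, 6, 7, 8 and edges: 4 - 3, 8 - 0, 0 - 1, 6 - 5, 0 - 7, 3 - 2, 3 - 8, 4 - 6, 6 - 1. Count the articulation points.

3

Removing 0 increases the component count from 1 to 2, so 0 is a cut vertex.
Removing 3 increases the component count from 1 to 2, so 3 is a cut vertex.
Removing 6 increases the component count from 1 to 2, so 6 is a cut vertex.
By contrast removing 2 leaves 1 component; it is not a cut vertex. No other vertex is a cut vertex either.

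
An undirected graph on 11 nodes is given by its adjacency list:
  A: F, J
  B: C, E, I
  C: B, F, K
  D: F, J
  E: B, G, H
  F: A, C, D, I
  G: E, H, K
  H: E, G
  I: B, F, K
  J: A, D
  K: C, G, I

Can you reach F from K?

Yes

From K we can reach A, B, C, D, E, F, G, H, I, J, K, which includes F.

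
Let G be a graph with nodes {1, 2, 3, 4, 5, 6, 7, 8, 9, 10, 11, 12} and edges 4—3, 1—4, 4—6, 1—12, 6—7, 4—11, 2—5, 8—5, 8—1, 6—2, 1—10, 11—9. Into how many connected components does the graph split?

Starting from 1 we can reach 1, 2, 3, 4, 5, 6, 7, 8, 9, 10, 11, 12. That is one component of size 12.
Total: 1 component.

1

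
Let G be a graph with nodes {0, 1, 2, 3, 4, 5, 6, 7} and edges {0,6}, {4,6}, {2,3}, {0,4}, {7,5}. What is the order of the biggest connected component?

1 is isolated — a component by itself.
Starting from 2 we can reach 2, 3. That is one component of size 2.
Starting from 5 we can reach 5, 7. That is one component of size 2.
Starting from 0 we can reach 0, 4, 6. That is one component of size 3.
The largest has 3 vertices.

3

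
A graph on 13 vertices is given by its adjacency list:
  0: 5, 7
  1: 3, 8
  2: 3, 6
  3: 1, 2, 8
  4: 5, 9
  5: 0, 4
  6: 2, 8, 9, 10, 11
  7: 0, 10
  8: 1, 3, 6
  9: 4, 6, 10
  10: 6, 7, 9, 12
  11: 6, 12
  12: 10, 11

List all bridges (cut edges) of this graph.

The edges on the cycle 6-9-4-5-0-7-10-6 are not bridges since each lies on that cycle.
Every edge lies on some cycle, so there are no bridges.

none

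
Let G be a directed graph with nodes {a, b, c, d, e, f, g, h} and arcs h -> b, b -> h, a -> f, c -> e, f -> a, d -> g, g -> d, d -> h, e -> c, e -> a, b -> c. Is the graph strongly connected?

No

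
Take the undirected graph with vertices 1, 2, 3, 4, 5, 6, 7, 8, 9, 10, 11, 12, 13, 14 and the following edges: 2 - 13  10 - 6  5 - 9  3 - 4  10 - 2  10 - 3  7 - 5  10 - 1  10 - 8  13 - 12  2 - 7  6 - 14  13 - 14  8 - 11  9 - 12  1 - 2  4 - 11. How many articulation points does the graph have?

1

Removing 10 increases the component count from 1 to 2, so 10 is a cut vertex.
By contrast removing 9 leaves 1 component; it is not a cut vertex. No other vertex is a cut vertex either.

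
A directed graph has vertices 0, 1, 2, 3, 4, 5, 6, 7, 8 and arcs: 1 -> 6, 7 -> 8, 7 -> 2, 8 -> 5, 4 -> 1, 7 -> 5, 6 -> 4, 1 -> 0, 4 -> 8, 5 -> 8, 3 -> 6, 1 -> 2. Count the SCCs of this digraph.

{1, 4, 6} are all mutually reachable — one SCC of size 3.
{5, 8} are all mutually reachable — one SCC of size 2.
{0} is an SCC by itself.
{7} is an SCC by itself.
{3} is an SCC by itself.
(and 1 more singleton SCC)
That gives 6 strongly connected components.

6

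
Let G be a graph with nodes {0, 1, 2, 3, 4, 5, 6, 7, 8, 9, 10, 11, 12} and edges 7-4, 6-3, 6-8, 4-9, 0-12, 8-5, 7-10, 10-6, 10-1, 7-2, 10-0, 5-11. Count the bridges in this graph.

removing 7-10 disconnects 7 from 10; removing 12-0 disconnects 12 from 0; removing 4-9 disconnects 4 from 9; removing 1-10 disconnects 1 from 10 — these are bridges.
In total 12 edges are bridges.

12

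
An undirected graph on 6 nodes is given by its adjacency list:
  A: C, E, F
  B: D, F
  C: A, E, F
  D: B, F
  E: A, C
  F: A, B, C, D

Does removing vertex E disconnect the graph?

No

Deleting E leaves 1 component (was 1) (its neighbors A, C remain connected to each other), so E is not a cut vertex.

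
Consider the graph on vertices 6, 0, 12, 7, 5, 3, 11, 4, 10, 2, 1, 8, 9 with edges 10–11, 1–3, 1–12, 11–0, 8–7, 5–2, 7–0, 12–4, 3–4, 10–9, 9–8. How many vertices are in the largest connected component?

6 is isolated — a component by itself.
Starting from 2 we can reach 2, 5. That is one component of size 2.
Starting from 1 we can reach 1, 3, 4, 12. That is one component of size 4.
Starting from 0 we can reach 0, 7, 8, 9, 10, 11. That is one component of size 6.
The largest has 6 vertices.

6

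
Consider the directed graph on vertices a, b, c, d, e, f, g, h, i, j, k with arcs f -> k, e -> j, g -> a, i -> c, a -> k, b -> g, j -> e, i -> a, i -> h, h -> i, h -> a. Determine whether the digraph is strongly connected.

No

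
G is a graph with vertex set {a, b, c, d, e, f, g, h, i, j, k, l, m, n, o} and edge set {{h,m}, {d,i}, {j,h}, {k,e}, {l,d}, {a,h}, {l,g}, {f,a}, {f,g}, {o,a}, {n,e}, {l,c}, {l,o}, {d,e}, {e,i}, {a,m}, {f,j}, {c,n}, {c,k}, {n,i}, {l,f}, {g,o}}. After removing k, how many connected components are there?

2

With k gone, the remaining components are: {b}; {a, c, d, e, f, g, h, i, j, l, m, n, o}.
That is 2 components.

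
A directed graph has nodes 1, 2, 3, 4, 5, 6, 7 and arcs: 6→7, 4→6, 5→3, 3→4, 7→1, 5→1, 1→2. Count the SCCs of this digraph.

7

{3} is an SCC by itself.
{7} is an SCC by itself.
{4} is an SCC by itself.
{1} is an SCC by itself.
{2} is an SCC by itself.
(and 2 more singleton SCCs)
That gives 7 strongly connected components.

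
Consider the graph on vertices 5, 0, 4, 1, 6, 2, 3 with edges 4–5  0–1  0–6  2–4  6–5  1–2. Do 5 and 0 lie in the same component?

Yes

From 5 we can reach 0, 1, 2, 4, 5, 6, which includes 0.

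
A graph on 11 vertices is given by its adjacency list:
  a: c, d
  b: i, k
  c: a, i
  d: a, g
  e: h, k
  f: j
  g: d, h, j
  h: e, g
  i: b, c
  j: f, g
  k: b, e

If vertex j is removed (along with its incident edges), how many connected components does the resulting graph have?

2

With j gone, the remaining components are: {f}; {a, b, c, d, e, g, h, i, k}.
That is 2 components.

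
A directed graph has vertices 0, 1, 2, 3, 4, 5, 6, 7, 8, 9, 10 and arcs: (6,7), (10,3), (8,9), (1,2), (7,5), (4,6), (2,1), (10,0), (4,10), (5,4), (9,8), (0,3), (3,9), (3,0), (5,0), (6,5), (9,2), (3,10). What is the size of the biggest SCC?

4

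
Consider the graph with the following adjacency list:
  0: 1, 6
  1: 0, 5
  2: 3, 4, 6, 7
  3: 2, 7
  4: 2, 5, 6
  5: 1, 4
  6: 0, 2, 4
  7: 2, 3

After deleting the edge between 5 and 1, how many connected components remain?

5 and 1 are still connected via 5-4-6-0-1, so the component count stays at 1.

1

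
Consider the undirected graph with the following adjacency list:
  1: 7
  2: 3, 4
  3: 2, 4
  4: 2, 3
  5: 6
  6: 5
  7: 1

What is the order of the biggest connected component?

Starting from 1 we can reach 1, 7. That is one component of size 2.
Starting from 5 we can reach 5, 6. That is one component of size 2.
Starting from 2 we can reach 2, 3, 4. That is one component of size 3.
The largest has 3 vertices.

3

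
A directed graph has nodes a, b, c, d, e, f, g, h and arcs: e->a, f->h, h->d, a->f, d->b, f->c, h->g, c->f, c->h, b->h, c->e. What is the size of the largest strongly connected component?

{a, c, e, f} are all mutually reachable — one SCC of size 4.
{b, d, h} are all mutually reachable — one SCC of size 3.
{g} is an SCC by itself.
The largest has 4 vertices.

4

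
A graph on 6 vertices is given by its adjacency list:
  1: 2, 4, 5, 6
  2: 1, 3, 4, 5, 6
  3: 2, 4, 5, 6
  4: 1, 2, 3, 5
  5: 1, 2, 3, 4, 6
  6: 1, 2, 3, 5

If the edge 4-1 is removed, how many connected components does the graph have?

4 and 1 are still connected via 4-5-1, so the component count stays at 1.

1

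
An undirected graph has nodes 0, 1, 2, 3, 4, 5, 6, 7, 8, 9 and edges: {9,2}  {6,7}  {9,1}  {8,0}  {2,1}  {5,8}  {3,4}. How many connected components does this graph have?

Starting from 6 we can reach 6, 7. That is one component of size 2.
Starting from 3 we can reach 3, 4. That is one component of size 2.
Starting from 1 we can reach 1, 2, 9. That is one component of size 3.
Starting from 0 we can reach 0, 5, 8. That is one component of size 3.
Total: 4 components.

4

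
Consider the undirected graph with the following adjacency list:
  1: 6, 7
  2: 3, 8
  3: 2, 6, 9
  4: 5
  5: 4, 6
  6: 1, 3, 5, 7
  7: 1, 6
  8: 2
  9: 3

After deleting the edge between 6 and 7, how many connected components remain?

6 and 7 are still connected via 6-1-7, so the component count stays at 1.

1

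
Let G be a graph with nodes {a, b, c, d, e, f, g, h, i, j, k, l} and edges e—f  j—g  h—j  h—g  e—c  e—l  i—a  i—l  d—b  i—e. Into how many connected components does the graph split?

4

k is isolated — a component by itself.
Starting from b we can reach b, d. That is one component of size 2.
Starting from g we can reach g, h, j. That is one component of size 3.
Starting from a we can reach a, c, e, f, i, l. That is one component of size 6.
Total: 4 components.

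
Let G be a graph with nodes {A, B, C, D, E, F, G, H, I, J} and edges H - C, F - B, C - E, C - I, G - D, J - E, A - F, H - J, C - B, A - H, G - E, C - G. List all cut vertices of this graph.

Removing C increases the component count from 1 to 2, so C is a cut vertex.
Removing G increases the component count from 1 to 2, so G is a cut vertex.
By contrast removing I leaves 1 component; it is not a cut vertex. No other vertex is a cut vertex either.

C, G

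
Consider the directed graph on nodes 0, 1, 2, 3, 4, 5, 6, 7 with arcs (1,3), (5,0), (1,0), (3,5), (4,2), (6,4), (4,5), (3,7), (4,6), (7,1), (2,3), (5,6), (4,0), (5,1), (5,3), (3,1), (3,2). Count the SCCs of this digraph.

2

{1, 2, 3, 4, 5, 6, 7} are all mutually reachable — one SCC of size 7.
{0} is an SCC by itself.
That gives 2 strongly connected components.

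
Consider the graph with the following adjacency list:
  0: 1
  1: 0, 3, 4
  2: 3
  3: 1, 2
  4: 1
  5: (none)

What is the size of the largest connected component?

5

5 is isolated — a component by itself.
Starting from 0 we can reach 0, 1, 2, 3, 4. That is one component of size 5.
The largest has 5 vertices.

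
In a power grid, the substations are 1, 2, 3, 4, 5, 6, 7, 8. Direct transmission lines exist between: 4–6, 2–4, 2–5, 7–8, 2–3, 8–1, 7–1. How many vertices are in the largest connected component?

5

Starting from 1 we can reach 1, 7, 8. That is one component of size 3.
Starting from 2 we can reach 2, 3, 4, 5, 6. That is one component of size 5.
The largest has 5 vertices.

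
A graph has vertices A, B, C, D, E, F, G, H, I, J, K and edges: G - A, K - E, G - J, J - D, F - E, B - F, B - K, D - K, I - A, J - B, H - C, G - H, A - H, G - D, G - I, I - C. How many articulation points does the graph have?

1

Removing G increases the component count from 1 to 2, so G is a cut vertex.
By contrast removing B leaves 1 component; it is not a cut vertex. No other vertex is a cut vertex either.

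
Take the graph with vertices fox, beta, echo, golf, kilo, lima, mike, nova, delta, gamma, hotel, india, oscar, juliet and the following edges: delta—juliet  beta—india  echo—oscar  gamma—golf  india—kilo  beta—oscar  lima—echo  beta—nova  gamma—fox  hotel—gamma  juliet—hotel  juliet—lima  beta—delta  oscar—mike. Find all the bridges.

The edges on the cycle beta-delta-juliet-lima-echo-oscar-beta are not bridges since each lies on that cycle.
But removing gamma—fox disconnects gamma from fox; removing juliet—hotel disconnects juliet from hotel; removing beta—india disconnects beta from india; removing gamma—golf disconnects gamma from golf — these are bridges.
In total 8 edges are bridges.

beta-india, beta-nova, fox-gamma, gamma-golf, gamma-hotel, hotel-juliet, india-kilo, mike-oscar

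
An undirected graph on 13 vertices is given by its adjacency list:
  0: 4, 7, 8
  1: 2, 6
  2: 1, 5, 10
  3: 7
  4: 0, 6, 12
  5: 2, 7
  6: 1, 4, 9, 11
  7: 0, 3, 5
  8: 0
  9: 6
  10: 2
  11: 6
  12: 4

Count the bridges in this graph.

The edges on the cycle 5-7-0-4-6-1-2-5 are not bridges since each lies on that cycle.
But removing 10-2 disconnects 10 from 2; removing 6-9 disconnects 6 from 9; removing 12-4 disconnects 12 from 4; removing 0-8 disconnects 0 from 8 — these are bridges.
In total 6 edges are bridges.

6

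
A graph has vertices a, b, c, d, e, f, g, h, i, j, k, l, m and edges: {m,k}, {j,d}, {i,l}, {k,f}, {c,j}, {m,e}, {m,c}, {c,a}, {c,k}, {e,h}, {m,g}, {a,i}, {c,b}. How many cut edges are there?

10

The edges on the cycle m-c-k-m are not bridges since each lies on that cycle.
But removing f-k disconnects f from k; removing m-g disconnects m from g; removing c-b disconnects c from b; removing i-a disconnects i from a — these are bridges.
In total 10 edges are bridges.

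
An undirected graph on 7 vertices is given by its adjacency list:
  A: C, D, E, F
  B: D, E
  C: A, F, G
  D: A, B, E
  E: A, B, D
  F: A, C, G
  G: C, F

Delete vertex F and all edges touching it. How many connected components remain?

With F gone, the remaining components are: {A, B, C, D, E, G}.
That is 1 component.

1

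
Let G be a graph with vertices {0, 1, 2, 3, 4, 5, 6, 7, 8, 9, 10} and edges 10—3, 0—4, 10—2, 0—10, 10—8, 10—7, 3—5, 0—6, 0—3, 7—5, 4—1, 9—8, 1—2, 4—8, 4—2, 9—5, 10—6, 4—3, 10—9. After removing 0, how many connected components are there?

With 0 gone, the remaining components are: {1, 2, 3, 4, 5, 6, 7, 8, 9, 10}.
That is 1 component.

1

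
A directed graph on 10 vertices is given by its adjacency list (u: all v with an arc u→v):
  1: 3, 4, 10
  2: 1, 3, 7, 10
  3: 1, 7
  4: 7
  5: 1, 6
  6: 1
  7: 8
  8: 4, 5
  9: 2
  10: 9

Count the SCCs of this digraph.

1

{1, 2, 3, 4, 5, 6, 7, 8, 9, 10} are all mutually reachable — one SCC of size 10.
That gives 1 strongly connected component.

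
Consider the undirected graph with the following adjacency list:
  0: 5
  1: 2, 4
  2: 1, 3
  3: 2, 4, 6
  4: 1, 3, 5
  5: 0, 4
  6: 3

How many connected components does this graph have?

Starting from 0 we can reach 0, 1, 2, 3, 4, 5, 6. That is one component of size 7.
Total: 1 component.

1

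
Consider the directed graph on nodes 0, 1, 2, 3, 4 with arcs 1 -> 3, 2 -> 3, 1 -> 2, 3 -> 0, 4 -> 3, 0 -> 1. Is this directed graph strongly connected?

There is no directed path from 2 to 4, so the graph is not strongly connected.

No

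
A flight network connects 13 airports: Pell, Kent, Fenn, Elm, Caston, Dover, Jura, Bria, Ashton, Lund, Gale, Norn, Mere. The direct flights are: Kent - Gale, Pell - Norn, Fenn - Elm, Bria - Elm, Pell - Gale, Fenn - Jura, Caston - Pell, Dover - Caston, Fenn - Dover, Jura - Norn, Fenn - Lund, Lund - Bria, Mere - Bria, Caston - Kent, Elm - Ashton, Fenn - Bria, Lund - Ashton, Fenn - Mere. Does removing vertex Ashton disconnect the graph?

Deleting Ashton leaves 1 component (was 1) (its neighbors Elm, Lund remain connected to each other), so Ashton is not a cut vertex.

No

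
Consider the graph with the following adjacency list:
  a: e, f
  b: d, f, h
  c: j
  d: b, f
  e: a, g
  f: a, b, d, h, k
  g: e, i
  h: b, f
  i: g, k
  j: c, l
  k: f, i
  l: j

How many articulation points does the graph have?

2

Removing f increases the component count from 2 to 3, so f is a cut vertex.
Removing j increases the component count from 2 to 3, so j is a cut vertex.
By contrast removing k leaves 2 components; it is not a cut vertex. No other vertex is a cut vertex either.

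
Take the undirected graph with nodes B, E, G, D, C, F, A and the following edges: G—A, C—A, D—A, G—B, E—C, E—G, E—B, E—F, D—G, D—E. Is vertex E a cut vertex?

Yes

Deleting E raises the number of components from 1 to 2, so E is a cut vertex.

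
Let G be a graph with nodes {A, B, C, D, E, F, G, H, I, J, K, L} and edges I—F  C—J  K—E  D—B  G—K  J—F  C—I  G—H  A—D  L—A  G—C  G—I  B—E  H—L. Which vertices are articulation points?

G

Removing G increases the component count from 1 to 2, so G is a cut vertex.
By contrast removing A leaves 1 component; it is not a cut vertex. No other vertex is a cut vertex either.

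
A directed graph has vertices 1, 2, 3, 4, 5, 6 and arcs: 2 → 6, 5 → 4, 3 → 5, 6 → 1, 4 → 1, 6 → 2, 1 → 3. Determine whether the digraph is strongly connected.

There is no directed path from 3 to 2, so the graph is not strongly connected.

No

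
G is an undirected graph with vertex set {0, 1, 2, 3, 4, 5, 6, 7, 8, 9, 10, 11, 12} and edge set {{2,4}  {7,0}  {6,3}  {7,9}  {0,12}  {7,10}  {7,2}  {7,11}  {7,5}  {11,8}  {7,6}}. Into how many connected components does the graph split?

2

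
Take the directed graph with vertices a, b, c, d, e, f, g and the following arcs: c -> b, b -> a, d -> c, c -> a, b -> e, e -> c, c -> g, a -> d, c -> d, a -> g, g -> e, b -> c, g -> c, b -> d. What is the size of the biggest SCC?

{a, b, c, d, e, g} are all mutually reachable — one SCC of size 6.
{f} is an SCC by itself.
The largest has 6 vertices.

6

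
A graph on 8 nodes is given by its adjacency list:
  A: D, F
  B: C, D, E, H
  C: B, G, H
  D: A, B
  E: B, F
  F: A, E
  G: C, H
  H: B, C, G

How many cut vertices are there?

Removing B increases the component count from 1 to 2, so B is a cut vertex.
By contrast removing G leaves 1 component; it is not a cut vertex. No other vertex is a cut vertex either.

1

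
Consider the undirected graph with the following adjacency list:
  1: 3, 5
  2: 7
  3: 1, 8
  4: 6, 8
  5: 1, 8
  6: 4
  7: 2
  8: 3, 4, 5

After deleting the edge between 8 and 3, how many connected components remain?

8 and 3 are still connected via 8-5-1-3, so the component count stays at 2.

2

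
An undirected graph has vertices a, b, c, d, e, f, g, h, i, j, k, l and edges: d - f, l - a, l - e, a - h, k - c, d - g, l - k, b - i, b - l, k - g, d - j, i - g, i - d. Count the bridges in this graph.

6

The edges on the cycle b-i-d-g-k-l-b are not bridges since each lies on that cycle.
But removing d - f disconnects d from f; removing k - c disconnects k from c; removing l - a disconnects l from a; removing l - e disconnects l from e — these are bridges.
In total 6 edges are bridges.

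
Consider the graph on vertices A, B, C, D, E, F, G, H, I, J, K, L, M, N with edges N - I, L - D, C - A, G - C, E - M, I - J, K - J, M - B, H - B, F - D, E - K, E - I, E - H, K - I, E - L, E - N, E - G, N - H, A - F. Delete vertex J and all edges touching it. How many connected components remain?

1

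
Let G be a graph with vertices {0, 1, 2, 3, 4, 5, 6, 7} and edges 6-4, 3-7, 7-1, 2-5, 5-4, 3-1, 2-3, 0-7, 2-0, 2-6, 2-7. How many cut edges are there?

The edges on the cycle 2-6-4-5-2 are not bridges since each lies on that cycle.
Every edge lies on some cycle, so there are no bridges.

0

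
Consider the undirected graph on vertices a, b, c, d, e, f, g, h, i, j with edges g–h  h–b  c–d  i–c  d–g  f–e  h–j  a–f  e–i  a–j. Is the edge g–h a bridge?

After removing g–h, the path g-d-c-i-e-f-a-j-h still connects them, so the edge is not a bridge.

No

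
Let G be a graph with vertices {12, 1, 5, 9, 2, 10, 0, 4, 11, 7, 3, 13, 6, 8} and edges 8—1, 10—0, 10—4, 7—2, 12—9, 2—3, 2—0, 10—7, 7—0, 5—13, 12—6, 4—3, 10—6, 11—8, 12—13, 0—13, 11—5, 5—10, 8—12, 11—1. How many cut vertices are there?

1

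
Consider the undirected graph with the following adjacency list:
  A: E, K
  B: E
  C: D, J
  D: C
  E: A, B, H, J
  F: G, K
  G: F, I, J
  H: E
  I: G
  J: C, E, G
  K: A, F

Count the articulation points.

Removing C increases the component count from 1 to 2, so C is a cut vertex.
Removing E increases the component count from 1 to 3, so E is a cut vertex.
Removing G increases the component count from 1 to 2, so G is a cut vertex.
Likewise J is a cut vertex.
By contrast removing K leaves 1 component; it is not a cut vertex. No other vertex is a cut vertex either.

4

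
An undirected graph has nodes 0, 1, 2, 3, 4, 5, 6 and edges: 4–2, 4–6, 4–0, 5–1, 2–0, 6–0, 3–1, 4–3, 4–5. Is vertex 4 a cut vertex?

Yes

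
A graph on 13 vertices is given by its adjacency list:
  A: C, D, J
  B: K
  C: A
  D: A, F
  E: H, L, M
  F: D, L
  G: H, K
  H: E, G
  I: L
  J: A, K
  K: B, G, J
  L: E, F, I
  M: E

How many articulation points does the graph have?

4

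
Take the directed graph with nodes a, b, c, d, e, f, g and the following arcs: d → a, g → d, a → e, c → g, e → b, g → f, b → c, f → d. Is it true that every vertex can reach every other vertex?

Yes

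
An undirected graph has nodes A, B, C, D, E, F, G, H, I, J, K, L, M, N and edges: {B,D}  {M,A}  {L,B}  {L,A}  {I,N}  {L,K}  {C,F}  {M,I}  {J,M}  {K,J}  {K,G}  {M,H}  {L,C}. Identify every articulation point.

B, C, I, K, L, M

Removing B increases the component count from 2 to 3, so B is a cut vertex.
Removing C increases the component count from 2 to 3, so C is a cut vertex.
Removing I increases the component count from 2 to 3, so I is a cut vertex.
Likewise K, L, M are cut vertices.
By contrast removing A leaves 2 components; it is not a cut vertex. No other vertex is a cut vertex either.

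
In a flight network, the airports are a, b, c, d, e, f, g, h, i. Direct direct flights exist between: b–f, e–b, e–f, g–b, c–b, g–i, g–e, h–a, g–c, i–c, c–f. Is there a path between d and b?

No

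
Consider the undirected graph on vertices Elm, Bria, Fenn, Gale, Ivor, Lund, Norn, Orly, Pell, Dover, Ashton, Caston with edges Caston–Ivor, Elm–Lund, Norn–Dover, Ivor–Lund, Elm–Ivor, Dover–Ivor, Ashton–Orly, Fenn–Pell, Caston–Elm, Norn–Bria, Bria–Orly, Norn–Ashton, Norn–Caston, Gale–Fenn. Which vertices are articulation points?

Removing Fenn increases the component count from 2 to 3, so Fenn is a cut vertex.
Removing Norn increases the component count from 2 to 3, so Norn is a cut vertex.
By contrast removing Orly leaves 2 components; it is not a cut vertex. No other vertex is a cut vertex either.

Fenn, Norn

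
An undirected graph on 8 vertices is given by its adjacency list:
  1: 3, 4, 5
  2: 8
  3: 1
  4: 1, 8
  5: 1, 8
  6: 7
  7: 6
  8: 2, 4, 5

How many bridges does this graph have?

The edges on the cycle 8-4-1-5-8 are not bridges since each lies on that cycle.
But removing 7-6 disconnects 7 from 6; removing 1-3 disconnects 1 from 3; removing 8-2 disconnects 8 from 2 — these are bridges.
That makes 3 bridges.

3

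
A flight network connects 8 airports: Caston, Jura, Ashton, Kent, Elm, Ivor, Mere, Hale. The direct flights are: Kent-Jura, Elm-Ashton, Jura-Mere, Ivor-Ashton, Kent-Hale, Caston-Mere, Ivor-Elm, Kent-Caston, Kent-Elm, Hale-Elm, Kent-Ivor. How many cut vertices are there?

1

Removing Kent increases the component count from 1 to 2, so Kent is a cut vertex.
By contrast removing Hale leaves 1 component; it is not a cut vertex. No other vertex is a cut vertex either.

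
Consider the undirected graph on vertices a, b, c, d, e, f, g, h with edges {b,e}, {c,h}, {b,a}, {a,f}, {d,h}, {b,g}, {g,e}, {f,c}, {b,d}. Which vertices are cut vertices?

Removing b increases the component count from 1 to 2, so b is a cut vertex.
By contrast removing f leaves 1 component; it is not a cut vertex. No other vertex is a cut vertex either.

b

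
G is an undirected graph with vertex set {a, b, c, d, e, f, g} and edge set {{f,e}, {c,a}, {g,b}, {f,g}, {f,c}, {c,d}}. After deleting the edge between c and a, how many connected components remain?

Before removal there is 1 component.
c–a is a bridge — removing it separates c's side from a's side.
After removal: 2 components.

2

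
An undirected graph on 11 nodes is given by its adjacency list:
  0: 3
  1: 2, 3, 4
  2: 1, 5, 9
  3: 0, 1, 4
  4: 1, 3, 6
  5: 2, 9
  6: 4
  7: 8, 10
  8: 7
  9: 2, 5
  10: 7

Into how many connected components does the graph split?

Starting from 7 we can reach 7, 8, 10. That is one component of size 3.
Starting from 0 we can reach 0, 1, 2, 3, 4, 5, 6, 9. That is one component of size 8.
Total: 2 components.

2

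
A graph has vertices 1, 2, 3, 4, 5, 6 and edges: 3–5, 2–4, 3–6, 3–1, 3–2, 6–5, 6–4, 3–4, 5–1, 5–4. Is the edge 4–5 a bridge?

After removing 4–5, the path 4-3-5 still connects them, so the edge is not a bridge.

No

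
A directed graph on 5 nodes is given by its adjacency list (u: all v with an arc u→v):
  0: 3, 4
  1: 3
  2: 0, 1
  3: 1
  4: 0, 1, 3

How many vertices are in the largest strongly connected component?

2

{1, 3} are all mutually reachable — one SCC of size 2.
{0, 4} are all mutually reachable — one SCC of size 2.
{2} is an SCC by itself.
The largest has 2 vertices.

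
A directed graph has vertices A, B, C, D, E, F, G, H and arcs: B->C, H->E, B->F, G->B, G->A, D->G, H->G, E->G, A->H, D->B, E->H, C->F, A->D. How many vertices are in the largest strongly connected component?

{A, D, E, G, H} are all mutually reachable — one SCC of size 5.
{C} is an SCC by itself.
{F} is an SCC by itself.
{B} is an SCC by itself.
The largest has 5 vertices.

5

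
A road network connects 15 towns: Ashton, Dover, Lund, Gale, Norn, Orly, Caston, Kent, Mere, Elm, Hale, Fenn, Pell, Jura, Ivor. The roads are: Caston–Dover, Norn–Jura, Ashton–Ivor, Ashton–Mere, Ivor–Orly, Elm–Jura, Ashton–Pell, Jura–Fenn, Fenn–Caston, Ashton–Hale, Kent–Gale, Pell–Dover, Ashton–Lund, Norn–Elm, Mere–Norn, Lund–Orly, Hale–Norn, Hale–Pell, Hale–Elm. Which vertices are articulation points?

Ashton

Removing Ashton increases the component count from 2 to 3, so Ashton is a cut vertex.
By contrast removing Ivor leaves 2 components; it is not a cut vertex. No other vertex is a cut vertex either.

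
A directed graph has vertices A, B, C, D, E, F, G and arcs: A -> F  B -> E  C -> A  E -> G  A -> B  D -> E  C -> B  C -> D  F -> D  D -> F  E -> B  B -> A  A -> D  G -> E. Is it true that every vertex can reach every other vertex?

No

There is no directed path from A to C, so the graph is not strongly connected.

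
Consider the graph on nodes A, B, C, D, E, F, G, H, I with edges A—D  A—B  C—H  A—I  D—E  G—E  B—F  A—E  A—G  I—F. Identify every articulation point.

Removing A increases the component count from 2 to 3, so A is a cut vertex.
By contrast removing F leaves 2 components; it is not a cut vertex. No other vertex is a cut vertex either.

A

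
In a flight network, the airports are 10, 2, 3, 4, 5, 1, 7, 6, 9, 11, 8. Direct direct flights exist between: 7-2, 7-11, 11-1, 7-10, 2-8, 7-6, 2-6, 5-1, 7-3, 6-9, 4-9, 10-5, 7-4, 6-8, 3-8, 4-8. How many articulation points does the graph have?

Removing 7 increases the component count from 1 to 2, so 7 is a cut vertex.
By contrast removing 6 leaves 1 component; it is not a cut vertex. No other vertex is a cut vertex either.

1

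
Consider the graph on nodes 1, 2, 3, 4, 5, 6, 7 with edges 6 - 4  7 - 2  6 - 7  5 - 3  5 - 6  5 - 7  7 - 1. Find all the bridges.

1-7, 2-7, 3-5, 4-6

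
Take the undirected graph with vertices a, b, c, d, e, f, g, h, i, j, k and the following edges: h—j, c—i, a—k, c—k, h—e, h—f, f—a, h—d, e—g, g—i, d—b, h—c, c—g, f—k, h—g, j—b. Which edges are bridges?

The edges on the cycle h-j-b-d-h are not bridges since each lies on that cycle.
Every edge lies on some cycle, so there are no bridges.

none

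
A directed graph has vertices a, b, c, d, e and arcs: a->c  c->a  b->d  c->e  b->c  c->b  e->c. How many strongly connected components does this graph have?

{a, b, c, e} are all mutually reachable — one SCC of size 4.
{d} is an SCC by itself.
That gives 2 strongly connected components.

2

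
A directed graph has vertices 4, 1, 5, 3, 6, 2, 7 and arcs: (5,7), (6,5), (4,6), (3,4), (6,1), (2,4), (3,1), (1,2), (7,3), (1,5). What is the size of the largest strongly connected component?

{1, 2, 3, 4, 5, 6, 7} are all mutually reachable — one SCC of size 7.
The largest has 7 vertices.

7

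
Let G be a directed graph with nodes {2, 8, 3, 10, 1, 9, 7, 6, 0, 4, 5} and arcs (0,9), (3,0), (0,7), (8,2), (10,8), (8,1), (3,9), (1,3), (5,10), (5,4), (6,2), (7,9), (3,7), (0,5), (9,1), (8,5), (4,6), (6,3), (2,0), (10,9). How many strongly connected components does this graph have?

1

{0, 1, 2, 3, 4, 5, 6, 7, 8, 9, 10} are all mutually reachable — one SCC of size 11.
That gives 1 strongly connected component.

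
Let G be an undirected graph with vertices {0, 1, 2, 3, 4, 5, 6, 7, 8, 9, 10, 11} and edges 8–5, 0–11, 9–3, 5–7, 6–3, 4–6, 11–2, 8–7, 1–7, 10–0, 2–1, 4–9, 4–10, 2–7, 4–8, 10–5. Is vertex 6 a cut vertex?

No

Deleting 6 leaves 1 component (was 1) (its neighbors 3, 4 remain connected to each other), so 6 is not a cut vertex.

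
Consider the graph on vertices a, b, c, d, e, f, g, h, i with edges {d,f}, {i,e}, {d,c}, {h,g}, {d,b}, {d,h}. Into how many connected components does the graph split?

a is isolated — a component by itself.
Starting from e we can reach e, i. That is one component of size 2.
Starting from b we can reach b, c, d, f, g, h. That is one component of size 6.
Total: 3 components.

3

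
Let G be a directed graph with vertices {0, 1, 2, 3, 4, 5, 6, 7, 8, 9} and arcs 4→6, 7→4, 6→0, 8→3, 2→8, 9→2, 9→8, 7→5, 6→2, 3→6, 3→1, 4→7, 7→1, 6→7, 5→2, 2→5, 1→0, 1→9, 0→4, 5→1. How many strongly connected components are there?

1

{0, 1, 2, 3, 4, 5, 6, 7, 8, 9} are all mutually reachable — one SCC of size 10.
That gives 1 strongly connected component.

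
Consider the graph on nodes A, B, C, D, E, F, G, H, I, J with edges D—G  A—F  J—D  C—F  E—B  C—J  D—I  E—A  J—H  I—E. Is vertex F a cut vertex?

No

Deleting F leaves 1 component (was 1) (its neighbors A, C remain connected to each other), so F is not a cut vertex.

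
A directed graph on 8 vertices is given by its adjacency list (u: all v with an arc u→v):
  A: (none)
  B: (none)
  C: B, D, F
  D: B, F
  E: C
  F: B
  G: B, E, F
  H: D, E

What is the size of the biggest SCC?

1

{F} is an SCC by itself.
{B} is an SCC by itself.
{G} is an SCC by itself.
{D} is an SCC by itself.
{E} is an SCC by itself.
(and 3 more singleton SCCs)
The largest has 1 vertex.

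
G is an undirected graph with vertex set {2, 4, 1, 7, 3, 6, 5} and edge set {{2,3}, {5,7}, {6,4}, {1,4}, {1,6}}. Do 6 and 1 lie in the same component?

From 6 we can reach 1, 4, 6, which includes 1.

Yes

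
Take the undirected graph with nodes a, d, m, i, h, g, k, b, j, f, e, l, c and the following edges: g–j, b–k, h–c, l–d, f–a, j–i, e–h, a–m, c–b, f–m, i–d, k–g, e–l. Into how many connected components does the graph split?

2

Starting from a we can reach a, f, m. That is one component of size 3.
Starting from b we can reach b, c, d, e, g, h, i, j, k, l. That is one component of size 10.
Total: 2 components.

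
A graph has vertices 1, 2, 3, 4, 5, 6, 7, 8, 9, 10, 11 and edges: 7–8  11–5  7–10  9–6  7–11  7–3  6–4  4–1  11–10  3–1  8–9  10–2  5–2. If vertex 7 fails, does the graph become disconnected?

Deleting 7 raises the number of components from 1 to 2, so 7 is a cut vertex.

Yes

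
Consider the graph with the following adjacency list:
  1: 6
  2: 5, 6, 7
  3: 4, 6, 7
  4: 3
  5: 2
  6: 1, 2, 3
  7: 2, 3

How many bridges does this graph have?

3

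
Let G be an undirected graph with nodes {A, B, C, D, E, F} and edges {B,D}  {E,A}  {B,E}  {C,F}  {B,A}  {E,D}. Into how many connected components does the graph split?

Starting from C we can reach C, F. That is one component of size 2.
Starting from A we can reach A, B, D, E. That is one component of size 4.
Total: 2 components.

2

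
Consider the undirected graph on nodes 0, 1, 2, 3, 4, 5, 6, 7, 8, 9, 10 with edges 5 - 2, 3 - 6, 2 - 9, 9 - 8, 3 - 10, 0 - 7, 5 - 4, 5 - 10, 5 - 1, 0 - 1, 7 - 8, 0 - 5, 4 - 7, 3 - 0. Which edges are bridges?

3-6

The edges on the cycle 0-5-2-9-8-7-0 are not bridges since each lies on that cycle.
But removing 6 - 3 disconnects 6 from 3 — this is a bridge.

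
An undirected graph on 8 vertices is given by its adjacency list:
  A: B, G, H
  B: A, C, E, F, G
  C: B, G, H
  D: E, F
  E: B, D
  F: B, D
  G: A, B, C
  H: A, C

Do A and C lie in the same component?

Yes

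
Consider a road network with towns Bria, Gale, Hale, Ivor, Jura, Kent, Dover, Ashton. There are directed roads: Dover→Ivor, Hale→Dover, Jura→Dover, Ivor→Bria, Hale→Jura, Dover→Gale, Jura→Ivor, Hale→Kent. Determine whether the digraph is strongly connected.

No

There is no directed path from Hale to Ashton, so the graph is not strongly connected.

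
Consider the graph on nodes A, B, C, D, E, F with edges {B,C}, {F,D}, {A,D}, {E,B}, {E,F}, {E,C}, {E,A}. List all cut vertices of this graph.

Removing E increases the component count from 1 to 2, so E is a cut vertex.
By contrast removing A leaves 1 component; it is not a cut vertex. No other vertex is a cut vertex either.

E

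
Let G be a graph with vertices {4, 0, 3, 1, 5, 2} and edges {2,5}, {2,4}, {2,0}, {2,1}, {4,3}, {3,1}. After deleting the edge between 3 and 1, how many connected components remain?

3 and 1 are still connected via 3-4-2-1, so the component count stays at 1.

1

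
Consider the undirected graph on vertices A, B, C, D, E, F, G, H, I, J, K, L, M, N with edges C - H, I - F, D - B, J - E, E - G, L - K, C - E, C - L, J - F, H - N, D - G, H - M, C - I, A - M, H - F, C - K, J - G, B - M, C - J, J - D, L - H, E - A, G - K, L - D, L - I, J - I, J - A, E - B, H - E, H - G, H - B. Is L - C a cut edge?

No

After removing L - C, the path L-K-C still connects them, so the edge is not a bridge.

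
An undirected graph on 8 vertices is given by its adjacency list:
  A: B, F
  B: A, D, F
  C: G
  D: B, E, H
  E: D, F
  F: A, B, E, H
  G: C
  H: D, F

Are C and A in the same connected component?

No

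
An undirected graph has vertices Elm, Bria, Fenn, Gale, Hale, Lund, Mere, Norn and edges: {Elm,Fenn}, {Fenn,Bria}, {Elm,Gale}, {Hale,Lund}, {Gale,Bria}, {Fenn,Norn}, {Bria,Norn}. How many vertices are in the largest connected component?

Mere is isolated — a component by itself.
Starting from Hale we can reach Hale, Lund. That is one component of size 2.
Starting from Elm we can reach Elm, Bria, Fenn, Gale, Norn. That is one component of size 5.
The largest has 5 vertices.

5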